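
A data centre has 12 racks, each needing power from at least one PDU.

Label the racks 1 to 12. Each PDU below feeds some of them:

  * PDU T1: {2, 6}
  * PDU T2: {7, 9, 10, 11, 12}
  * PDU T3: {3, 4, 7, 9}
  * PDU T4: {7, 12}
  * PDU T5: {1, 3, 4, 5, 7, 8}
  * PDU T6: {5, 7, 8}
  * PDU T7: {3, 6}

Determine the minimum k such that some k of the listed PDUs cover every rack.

T1 and T2 and T5 together: T1 ∪ T2 ∪ T5 = {1, 2, 3, 4, 5, 6, 7, 8, 9, 10, 11, 12} — every rack is covered.
Only T5 contains 1, so T5 is forced; the remaining 6 racks need at least 2 more PDUs (each remaining PDU adds at most 4) — so at least 3 PDUs are needed, and 3 is optimal.

3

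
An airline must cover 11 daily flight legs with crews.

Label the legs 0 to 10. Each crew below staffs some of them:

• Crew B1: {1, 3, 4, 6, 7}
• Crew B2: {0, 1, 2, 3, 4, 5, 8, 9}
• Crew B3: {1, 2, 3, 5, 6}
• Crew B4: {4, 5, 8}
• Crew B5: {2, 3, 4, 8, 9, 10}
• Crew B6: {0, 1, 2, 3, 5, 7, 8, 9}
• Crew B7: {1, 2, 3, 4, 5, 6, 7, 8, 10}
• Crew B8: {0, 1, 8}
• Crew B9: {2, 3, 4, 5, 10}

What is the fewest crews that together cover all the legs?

2

B6 and B7 together: B6 ∪ B7 = {0, 1, 2, 3, 4, 5, 6, 7, 8, 9, 10} — every leg is covered.
No single crew has all 11 legs (the largest, B7, has 9), so 2 is optimal.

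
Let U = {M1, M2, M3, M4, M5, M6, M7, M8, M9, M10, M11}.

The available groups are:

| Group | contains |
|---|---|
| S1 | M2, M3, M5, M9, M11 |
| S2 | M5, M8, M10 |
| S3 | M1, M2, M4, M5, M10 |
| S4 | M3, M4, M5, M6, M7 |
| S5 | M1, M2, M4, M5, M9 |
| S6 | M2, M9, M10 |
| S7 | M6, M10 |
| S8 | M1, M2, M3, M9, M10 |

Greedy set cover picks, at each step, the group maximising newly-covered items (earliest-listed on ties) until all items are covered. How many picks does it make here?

Greedy: pick S1 (covers 5 new) → pick S3 (covers 3 new) → pick S4 (covers 2 new) → pick S2 (covers 1 new). Total picks: 4.

4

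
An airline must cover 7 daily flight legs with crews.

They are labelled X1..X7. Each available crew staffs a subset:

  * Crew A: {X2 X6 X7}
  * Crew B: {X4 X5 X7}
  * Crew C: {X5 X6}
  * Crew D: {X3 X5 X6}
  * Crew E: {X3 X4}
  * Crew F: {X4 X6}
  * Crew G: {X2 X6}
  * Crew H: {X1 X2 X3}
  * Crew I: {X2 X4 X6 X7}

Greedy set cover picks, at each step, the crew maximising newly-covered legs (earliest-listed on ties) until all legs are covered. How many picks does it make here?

Greedy: pick I (covers 4 new) → pick D (covers 2 new) → pick H (covers 1 new). Total picks: 3.

3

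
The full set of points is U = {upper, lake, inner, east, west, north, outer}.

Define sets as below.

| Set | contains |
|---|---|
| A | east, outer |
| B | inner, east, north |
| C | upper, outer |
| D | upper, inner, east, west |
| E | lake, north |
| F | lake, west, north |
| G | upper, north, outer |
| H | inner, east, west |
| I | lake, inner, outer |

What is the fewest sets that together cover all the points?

Take {D, F, G}. Their union is {upper, lake, inner, east, west, north, outer}, which is all 7 points.
No 2 of the 9 sets cover everything (all 36 combinations miss at least one point), so 3 is optimal.

3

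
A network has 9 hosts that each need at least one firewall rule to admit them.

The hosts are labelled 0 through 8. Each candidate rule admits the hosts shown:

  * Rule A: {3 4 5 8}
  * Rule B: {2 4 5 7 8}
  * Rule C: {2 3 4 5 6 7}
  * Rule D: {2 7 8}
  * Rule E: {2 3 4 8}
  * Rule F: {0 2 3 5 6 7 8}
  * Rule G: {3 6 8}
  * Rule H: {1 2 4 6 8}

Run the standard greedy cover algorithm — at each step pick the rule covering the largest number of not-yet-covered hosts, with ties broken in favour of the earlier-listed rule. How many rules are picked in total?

Greedy: pick F (covers 7 new) → pick H (covers 2 new). Total picks: 2.

2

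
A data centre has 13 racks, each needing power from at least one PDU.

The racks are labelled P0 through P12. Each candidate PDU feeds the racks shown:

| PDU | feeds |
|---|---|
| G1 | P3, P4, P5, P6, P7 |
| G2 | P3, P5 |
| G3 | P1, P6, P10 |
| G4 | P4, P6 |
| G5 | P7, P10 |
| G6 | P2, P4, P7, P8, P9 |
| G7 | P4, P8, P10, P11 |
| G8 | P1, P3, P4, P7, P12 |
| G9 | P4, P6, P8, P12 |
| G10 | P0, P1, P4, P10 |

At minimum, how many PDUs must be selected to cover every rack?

Take {G1, G6, G7, G8, G10}. Their union is {P0, P1, P2, P3, P4, P5, P6, P7, P8, P9, P10, P11, P12}, which is all 13 racks.
No 4 of the 10 PDUs cover everything (all 210 combinations miss at least one rack), so 5 is optimal.

5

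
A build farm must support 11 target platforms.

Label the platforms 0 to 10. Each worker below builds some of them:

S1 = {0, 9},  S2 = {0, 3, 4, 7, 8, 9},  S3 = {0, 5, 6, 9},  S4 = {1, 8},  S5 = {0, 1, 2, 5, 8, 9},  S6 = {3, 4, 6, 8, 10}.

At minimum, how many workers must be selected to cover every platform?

3

Take {S2, S5, S6}. Their union is {0, 1, 2, 3, 4, 5, 6, 7, 8, 9, 10}, which is all 11 platforms.
Only S5 contains 2, so S5 is forced; the remaining 5 platforms need at least 2 more workers (each remaining worker adds at most 4) — so at least 3 workers are needed, and 3 is optimal.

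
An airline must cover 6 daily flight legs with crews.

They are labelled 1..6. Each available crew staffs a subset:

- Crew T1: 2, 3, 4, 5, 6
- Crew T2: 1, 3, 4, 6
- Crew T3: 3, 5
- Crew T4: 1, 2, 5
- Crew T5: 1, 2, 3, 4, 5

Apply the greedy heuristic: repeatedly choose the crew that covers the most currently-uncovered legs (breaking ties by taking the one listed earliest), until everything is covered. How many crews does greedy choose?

Greedy: pick T1 (covers 5 new) → pick T2 (covers 1 new). Total picks: 2.

2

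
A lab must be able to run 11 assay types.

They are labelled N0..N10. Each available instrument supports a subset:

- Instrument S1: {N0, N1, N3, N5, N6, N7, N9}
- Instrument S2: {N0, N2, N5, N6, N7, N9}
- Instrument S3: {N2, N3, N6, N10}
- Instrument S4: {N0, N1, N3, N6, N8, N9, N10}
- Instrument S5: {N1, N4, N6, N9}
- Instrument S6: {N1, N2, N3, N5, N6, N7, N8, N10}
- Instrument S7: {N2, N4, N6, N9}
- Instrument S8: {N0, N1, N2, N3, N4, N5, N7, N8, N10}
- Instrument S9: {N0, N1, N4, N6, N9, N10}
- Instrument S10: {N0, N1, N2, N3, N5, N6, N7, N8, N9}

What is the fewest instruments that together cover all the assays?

2

Take {S5, S8}. Their union is {N0, N1, N2, N3, N4, N5, N6, N7, N8, N9, N10}, which is all 11 assays.
No single instrument has all 11 assays (the largest, S8, has 9), so 2 is optimal.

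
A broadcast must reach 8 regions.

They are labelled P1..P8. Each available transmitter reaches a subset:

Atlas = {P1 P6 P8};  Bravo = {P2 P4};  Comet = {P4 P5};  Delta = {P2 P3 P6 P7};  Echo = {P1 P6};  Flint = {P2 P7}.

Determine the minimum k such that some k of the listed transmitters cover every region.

Take {Atlas, Comet, Delta}. Their union is {P1, P2, P3, P4, P5, P6, P7, P8}, which is all 8 regions.
Only Delta contains P3, so Delta is forced; the remaining 4 regions need at least 2 more transmitters (each remaining transmitter adds at most 2) — so at least 3 transmitters are needed, and 3 is optimal.

3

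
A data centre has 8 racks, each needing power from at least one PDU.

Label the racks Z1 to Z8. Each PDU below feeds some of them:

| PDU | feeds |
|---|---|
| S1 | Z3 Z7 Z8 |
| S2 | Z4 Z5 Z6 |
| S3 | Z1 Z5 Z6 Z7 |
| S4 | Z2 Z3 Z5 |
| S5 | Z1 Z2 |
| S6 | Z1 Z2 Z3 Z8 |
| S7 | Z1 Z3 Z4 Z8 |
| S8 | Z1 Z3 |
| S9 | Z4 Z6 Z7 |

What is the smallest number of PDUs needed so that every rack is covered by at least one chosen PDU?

3

S4 and S6 and S9 together: S4 ∪ S6 ∪ S9 = {Z1, Z2, Z3, Z4, Z5, Z6, Z7, Z8} — every rack is covered.
No 2 of the 9 PDUs cover everything (all 36 combinations miss at least one rack), so 3 is optimal.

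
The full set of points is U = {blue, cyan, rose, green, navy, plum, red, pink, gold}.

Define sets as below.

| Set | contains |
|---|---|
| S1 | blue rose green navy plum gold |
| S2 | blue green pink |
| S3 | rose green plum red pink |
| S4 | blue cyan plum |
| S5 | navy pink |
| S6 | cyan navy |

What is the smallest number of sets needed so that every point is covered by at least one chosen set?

S1, S3, and S6 cover everything between them: the union {blue, cyan, rose, green, navy, plum, red, pink, gold} is all of U.
Only S3 contains red, so S3 is forced; the remaining 4 points need at least 2 more sets (each remaining set adds at most 3) — so at least 3 sets are needed, and 3 is optimal.

3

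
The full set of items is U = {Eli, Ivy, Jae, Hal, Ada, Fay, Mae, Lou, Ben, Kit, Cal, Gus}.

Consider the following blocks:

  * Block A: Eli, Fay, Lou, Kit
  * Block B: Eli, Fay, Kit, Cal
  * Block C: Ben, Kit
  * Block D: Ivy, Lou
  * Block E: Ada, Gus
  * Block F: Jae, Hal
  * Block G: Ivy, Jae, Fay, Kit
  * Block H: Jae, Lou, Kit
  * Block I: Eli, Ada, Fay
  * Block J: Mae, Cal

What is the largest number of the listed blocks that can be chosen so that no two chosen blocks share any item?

5

C, D, F, I, J are pairwise disjoint (C={Ben,Kit}; D={Ivy,Lou}; F={Jae,Hal}; I={Eli,Ada,Fay}; J={Mae,Cal}).
Every remaining block overlaps one of these, and no 6 of the listed blocks are pairwise disjoint, so 5 is the maximum.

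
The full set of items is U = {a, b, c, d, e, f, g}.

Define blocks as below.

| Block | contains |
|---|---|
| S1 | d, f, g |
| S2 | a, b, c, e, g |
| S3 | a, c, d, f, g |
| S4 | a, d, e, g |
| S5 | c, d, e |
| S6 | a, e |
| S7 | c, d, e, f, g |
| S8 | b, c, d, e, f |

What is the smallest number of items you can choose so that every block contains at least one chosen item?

2

H = {a, d} meets every block (each contains at least one member of H), and |H| = 2.
The blocks S1, S6 are pairwise disjoint, so any hitting set needs a separate item for each — at least 2. Hence 2 is optimal.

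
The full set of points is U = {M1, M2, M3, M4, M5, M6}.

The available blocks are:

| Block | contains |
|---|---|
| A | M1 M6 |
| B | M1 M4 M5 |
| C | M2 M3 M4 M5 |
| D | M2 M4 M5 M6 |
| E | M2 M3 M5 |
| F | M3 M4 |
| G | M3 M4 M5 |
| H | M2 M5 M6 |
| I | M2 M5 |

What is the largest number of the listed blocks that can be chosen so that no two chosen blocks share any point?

A, F, I are pairwise disjoint (A={M1,M6}; F={M3,M4}; I={M2,M5}).
Every remaining block overlaps one of these, and no 4 of the listed blocks are pairwise disjoint, so 3 is the maximum.

3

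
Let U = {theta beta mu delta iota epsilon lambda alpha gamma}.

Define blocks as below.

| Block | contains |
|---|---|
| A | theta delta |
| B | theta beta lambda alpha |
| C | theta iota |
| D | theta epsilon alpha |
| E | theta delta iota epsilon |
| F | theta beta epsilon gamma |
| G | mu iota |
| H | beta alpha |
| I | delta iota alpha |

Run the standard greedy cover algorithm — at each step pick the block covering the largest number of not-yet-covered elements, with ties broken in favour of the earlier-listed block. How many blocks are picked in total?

4

Greedy: pick B (covers 4 new) → pick E (covers 3 new) → pick F (covers 1 new) → pick G (covers 1 new). Total picks: 4.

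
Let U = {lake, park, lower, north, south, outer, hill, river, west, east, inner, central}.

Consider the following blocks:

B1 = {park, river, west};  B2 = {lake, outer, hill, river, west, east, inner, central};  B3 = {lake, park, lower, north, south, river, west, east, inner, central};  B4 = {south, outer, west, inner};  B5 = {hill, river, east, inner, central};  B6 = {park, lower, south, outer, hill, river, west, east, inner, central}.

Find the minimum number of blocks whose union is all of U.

2

B2 and B3 cover everything between them: the union {lake, park, lower, north, south, outer, hill, river, west, east, inner, central} is all of U.
No single block has all 12 items (the largest, B3, has 10), so 2 is optimal.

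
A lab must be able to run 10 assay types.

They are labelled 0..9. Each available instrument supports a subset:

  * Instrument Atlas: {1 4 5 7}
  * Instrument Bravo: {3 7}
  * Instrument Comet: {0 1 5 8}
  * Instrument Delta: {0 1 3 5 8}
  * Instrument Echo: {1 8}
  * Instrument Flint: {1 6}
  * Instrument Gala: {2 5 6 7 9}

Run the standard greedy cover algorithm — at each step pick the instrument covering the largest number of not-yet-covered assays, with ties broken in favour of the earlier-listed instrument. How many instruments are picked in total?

Greedy: pick Delta (covers 5 new) → pick Gala (covers 4 new) → pick Atlas (covers 1 new). Total picks: 3.

3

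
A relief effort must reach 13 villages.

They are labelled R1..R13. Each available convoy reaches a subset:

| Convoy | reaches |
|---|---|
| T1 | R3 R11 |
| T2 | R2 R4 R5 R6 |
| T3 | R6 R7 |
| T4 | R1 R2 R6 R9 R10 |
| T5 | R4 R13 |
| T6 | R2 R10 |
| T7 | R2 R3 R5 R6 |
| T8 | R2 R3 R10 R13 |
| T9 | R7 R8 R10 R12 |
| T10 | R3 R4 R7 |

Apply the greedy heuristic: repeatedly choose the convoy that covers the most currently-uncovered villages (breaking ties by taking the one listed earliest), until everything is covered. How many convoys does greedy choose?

5

Greedy: pick T4 (covers 5 new) → pick T9 (covers 3 new) → pick T1 (covers 2 new) → pick T2 (covers 2 new) → pick T5 (covers 1 new). Total picks: 5.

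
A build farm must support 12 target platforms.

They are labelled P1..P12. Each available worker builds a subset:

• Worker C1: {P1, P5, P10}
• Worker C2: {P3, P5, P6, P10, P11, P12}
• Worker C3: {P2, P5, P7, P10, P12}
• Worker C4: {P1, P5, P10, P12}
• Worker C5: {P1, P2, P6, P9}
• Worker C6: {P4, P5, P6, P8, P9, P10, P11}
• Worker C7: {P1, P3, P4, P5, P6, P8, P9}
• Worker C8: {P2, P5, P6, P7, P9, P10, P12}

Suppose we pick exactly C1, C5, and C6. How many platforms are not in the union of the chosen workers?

3

Union of C1, C5, C6 = {P1, P2, P4, P5, P6, P8, P9, P10, P11}.
Not covered: P3, P7, P12 — 3 platforms.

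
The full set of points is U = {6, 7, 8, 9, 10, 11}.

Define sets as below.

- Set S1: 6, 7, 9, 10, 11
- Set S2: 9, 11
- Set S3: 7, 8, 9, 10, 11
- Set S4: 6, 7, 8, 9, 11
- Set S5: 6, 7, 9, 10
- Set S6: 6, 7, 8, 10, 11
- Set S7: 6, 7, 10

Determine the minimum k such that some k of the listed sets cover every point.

2

S3 and S6 together: S3 ∪ S6 = {6, 7, 8, 9, 10, 11} — every point is covered.
No single set has all 6 points (the largest, S1, has 5), so 2 is optimal.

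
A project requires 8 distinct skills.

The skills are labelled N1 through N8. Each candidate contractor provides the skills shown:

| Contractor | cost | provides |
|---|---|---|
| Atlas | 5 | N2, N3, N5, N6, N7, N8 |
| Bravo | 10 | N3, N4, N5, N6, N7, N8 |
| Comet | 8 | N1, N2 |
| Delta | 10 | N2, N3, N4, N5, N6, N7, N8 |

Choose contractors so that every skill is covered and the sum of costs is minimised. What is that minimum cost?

Bravo, Comet together cover every skill (Bravo ∪ Comet = {N1, N2, N3, N4, N5, N6, N7, N8}); total cost 10 + 8 = 18.
The greedy pick Atlas, Comet, Bravo costs 23; no covering selection beats 18.

18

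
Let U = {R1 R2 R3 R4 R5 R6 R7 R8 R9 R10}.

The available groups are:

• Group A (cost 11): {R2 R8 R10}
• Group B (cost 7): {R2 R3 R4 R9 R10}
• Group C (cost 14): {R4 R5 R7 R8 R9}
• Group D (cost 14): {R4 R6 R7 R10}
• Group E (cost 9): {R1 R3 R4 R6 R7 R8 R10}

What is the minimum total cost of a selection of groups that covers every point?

30

B, C, E together cover every point (B ∪ C ∪ E = {R1, R2, R3, R4, R5, R6, R7, R8, R9, R10}); total cost 7 + 14 + 9 = 30.
No covering selection has total cost below 30.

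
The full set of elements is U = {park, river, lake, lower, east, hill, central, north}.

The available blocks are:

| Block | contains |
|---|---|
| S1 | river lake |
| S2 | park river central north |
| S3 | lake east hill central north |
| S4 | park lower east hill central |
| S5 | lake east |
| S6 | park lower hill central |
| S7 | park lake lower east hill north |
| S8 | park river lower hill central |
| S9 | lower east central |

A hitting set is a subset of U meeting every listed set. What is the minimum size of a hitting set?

2

The 2 elements {lake, central} hit every block.
The blocks S1, S6 are pairwise disjoint, so any hitting set needs a separate element for each — at least 2. Hence 2 is optimal.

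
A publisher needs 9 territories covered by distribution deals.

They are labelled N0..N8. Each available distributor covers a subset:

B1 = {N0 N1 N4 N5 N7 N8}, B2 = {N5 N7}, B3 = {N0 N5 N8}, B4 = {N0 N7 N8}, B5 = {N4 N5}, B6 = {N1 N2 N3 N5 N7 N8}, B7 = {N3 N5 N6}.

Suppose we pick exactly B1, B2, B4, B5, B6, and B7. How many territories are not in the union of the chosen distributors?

Union of B1, B2, B4, B5, B6, B7 = {N0, N1, N2, N3, N4, N5, N6, N7, N8} — that's every territory, so 0 are uncovered.

0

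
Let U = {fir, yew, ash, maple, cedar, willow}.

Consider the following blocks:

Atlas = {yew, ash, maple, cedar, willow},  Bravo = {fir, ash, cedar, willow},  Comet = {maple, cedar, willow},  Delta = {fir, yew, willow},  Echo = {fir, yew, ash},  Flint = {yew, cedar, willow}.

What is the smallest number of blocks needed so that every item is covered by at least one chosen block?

Atlas and Bravo together: Atlas ∪ Bravo = {fir, yew, ash, maple, cedar, willow} — every item is covered.
No single block has all 6 items (the largest, Atlas, has 5), so 2 is optimal.

2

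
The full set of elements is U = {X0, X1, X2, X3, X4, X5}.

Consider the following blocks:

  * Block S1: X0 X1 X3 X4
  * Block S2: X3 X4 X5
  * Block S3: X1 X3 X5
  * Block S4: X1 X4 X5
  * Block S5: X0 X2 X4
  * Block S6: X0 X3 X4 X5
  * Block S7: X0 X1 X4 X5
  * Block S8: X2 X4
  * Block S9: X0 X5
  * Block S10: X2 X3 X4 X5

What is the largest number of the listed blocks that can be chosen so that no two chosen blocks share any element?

2

S8, S9 are pairwise disjoint (S8={X2,X4}; S9={X0,X5}).
Every remaining block overlaps one of these, and no 3 of the listed blocks are pairwise disjoint, so 2 is the maximum.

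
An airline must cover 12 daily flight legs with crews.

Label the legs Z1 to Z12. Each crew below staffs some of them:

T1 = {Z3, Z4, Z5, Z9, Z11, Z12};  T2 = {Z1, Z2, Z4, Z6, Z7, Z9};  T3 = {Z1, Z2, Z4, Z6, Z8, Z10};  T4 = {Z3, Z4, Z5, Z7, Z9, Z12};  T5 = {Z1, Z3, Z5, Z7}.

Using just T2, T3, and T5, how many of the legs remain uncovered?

Union of T2, T3, T5 = {Z1, Z2, Z3, Z4, Z5, Z6, Z7, Z8, Z9, Z10}.
Not covered: Z11, Z12 — 2 legs.

2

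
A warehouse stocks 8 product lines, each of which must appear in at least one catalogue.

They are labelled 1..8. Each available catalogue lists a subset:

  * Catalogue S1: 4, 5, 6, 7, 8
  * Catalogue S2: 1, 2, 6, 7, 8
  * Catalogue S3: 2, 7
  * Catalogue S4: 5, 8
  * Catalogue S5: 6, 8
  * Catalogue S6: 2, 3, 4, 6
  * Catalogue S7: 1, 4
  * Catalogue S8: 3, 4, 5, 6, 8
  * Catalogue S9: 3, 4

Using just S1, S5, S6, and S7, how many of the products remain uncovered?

0

Union of S1, S5, S6, S7 = {1, 2, 3, 4, 5, 6, 7, 8} — that's every product, so 0 are uncovered.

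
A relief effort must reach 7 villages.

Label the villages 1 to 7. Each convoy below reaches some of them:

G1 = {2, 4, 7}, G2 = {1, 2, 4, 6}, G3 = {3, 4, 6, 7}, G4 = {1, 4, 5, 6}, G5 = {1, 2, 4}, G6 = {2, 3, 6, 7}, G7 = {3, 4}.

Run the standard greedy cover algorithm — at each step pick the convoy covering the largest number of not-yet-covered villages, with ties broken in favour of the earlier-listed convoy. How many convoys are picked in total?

3

Greedy: pick G2 (covers 4 new) → pick G3 (covers 2 new) → pick G4 (covers 1 new). Total picks: 3.
(The true minimum cover uses only 2 convoys, so greedy is not optimal here.)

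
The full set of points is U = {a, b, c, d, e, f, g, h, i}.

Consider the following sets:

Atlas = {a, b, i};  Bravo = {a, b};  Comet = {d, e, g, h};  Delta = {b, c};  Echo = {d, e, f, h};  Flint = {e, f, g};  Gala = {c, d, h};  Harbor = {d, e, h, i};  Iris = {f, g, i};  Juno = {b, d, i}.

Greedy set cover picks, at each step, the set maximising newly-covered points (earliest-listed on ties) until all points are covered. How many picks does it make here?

Greedy: pick Comet (covers 4 new) → pick Atlas (covers 3 new) → pick Delta (covers 1 new) → pick Echo (covers 1 new). Total picks: 4.
(The true minimum cover uses only 3 sets, so greedy is not optimal here.)

4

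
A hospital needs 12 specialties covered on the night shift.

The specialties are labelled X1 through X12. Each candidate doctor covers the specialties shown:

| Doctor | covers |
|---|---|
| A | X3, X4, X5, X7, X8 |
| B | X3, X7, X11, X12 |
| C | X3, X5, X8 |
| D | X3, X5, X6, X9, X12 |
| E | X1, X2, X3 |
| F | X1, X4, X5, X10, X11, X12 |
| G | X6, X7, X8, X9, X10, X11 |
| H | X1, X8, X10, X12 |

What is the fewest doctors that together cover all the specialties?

3

E and F and G together: E ∪ F ∪ G = {X1, X2, X3, X4, X5, X6, X7, X8, X9, X10, X11, X12} — every specialty is covered.
Only E contains X2, so E is forced; the remaining 9 specialties need at least 2 more doctors (each remaining doctor adds at most 6) — so at least 3 doctors are needed, and 3 is optimal.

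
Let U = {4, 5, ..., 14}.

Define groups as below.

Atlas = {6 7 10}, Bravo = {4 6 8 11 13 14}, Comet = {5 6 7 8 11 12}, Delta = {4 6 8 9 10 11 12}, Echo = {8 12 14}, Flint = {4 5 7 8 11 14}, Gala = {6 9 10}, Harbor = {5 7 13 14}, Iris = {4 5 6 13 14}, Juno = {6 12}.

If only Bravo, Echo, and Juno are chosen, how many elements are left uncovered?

Union of Bravo, Echo, Juno = {4, 6, 8, 11, 12, 13, 14}.
Not covered: 5, 7, 9, 10 — 4 elements.

4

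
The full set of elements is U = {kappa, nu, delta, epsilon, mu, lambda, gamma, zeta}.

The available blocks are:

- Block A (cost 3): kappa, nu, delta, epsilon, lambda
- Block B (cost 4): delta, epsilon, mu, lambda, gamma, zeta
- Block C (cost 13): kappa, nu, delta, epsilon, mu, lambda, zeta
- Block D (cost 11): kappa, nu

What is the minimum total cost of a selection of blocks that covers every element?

7

A, B together cover every element (A ∪ B = {kappa, nu, delta, epsilon, mu, lambda, gamma, zeta}); total cost 3 + 4 = 7.
No covering selection has total cost below 7.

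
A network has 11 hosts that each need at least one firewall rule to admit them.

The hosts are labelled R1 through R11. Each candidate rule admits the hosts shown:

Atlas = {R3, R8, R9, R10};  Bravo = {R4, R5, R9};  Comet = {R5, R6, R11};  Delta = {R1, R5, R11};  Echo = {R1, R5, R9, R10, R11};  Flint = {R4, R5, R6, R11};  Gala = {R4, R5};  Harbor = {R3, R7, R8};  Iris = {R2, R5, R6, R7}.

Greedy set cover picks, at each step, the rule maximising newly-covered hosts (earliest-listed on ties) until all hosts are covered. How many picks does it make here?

Greedy: pick Echo (covers 5 new) → pick Harbor (covers 3 new) → pick Flint (covers 2 new) → pick Iris (covers 1 new). Total picks: 4.

4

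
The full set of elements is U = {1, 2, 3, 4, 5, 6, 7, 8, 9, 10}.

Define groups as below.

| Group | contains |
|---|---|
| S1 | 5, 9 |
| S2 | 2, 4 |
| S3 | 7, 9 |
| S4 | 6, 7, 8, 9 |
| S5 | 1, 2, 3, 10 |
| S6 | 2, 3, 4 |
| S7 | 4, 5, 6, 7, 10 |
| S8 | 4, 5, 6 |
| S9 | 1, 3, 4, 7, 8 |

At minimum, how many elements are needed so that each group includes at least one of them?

H = {4, 9, 10} meets every group (each contains at least one member of H), and |H| = 3.
The groups S3, S5, S8 are pairwise disjoint, so any hitting set needs a separate element for each — at least 3. Hence 3 is optimal.

3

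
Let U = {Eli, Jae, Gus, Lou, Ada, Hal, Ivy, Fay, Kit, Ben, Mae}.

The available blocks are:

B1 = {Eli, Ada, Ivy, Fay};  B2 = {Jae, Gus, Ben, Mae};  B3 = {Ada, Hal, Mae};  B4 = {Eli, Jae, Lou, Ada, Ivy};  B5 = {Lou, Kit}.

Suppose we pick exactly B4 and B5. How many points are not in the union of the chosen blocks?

5

Union of B4, B5 = {Eli, Jae, Lou, Ada, Ivy, Kit}.
Not covered: Gus, Hal, Fay, Ben, Mae — 5 points.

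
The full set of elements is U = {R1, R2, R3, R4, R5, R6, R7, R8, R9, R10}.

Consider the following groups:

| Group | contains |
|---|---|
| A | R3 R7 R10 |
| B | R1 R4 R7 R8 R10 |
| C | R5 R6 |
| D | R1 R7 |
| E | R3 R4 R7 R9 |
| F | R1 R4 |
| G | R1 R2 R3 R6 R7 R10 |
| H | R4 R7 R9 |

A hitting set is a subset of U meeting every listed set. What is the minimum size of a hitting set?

3

Take T = {R1, R6, R7}. Each listed group contains at least one of these, so T is a hitting set of size 3.
The groups A, C, F are pairwise disjoint, so any hitting set needs a separate element for each — at least 3. Hence 3 is optimal.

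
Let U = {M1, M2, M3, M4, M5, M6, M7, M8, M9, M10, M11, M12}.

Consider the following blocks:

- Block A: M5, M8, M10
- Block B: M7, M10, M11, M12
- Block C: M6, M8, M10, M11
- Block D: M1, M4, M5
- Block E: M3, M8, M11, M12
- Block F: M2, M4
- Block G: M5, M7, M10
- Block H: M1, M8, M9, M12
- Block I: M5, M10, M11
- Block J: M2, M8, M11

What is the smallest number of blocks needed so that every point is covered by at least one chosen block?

5

C, E, F, G, and H cover everything between them: the union {M1, M2, M3, M4, M5, M6, M7, M8, M9, M10, M11, M12} is all of U.
No 4 of the 10 blocks cover everything (all 210 combinations miss at least one point), so 5 is optimal.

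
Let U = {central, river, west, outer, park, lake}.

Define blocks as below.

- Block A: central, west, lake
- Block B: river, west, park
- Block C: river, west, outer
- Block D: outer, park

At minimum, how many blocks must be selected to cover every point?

3

A, B, and C cover everything between them: the union {central, river, west, outer, park, lake} is all of U.
Only A contains central, so A is forced; the remaining 3 points need at least 2 more blocks (each remaining block adds at most 2) — so at least 3 blocks are needed, and 3 is optimal.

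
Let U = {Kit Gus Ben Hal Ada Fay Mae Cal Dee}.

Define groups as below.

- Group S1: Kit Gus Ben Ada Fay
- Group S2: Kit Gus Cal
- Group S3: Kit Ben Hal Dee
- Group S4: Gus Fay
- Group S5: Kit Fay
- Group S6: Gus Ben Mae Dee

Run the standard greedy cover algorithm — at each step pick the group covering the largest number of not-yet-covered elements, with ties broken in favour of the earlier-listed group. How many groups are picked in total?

4

Greedy: pick S1 (covers 5 new) → pick S3 (covers 2 new) → pick S2 (covers 1 new) → pick S6 (covers 1 new). Total picks: 4.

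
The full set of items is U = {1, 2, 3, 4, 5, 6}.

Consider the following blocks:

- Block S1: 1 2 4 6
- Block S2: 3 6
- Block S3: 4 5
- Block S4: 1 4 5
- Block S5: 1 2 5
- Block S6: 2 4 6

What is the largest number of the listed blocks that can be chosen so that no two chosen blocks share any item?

2

S2, S4 are pairwise disjoint (S2={3,6}; S4={1,4,5}).
Every remaining block overlaps one of these, and no 3 of the listed blocks are pairwise disjoint, so 2 is the maximum.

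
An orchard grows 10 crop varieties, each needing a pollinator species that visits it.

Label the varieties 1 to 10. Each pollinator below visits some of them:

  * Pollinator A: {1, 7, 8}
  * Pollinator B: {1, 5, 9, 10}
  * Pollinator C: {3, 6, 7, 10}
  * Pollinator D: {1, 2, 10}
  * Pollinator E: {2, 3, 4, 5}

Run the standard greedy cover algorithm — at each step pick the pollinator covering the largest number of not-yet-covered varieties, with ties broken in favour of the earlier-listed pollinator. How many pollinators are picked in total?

Greedy: pick B (covers 4 new) → pick C (covers 3 new) → pick E (covers 2 new) → pick A (covers 1 new). Total picks: 4.

4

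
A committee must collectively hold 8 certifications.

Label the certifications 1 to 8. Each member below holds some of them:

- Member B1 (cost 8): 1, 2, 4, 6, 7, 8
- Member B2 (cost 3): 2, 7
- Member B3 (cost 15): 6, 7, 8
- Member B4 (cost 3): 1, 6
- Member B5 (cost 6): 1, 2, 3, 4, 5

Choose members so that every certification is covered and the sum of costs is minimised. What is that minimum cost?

14

B1, B5 together cover every certification (B1 ∪ B5 = {1, 2, 3, 4, 5, 6, 7, 8}); total cost 8 + 6 = 14.
No covering selection has total cost below 14.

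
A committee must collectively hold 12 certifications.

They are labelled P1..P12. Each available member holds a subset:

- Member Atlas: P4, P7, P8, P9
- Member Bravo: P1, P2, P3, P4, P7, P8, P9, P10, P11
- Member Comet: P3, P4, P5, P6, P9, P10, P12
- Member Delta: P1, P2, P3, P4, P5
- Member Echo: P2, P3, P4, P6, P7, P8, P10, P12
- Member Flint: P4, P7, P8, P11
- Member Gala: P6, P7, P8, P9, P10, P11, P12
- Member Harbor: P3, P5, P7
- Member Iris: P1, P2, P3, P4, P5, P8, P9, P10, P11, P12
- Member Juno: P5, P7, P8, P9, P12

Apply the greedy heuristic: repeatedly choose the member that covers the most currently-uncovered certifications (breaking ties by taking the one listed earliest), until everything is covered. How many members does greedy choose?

2

Greedy: pick Iris (covers 10 new) → pick Echo (covers 2 new). Total picks: 2.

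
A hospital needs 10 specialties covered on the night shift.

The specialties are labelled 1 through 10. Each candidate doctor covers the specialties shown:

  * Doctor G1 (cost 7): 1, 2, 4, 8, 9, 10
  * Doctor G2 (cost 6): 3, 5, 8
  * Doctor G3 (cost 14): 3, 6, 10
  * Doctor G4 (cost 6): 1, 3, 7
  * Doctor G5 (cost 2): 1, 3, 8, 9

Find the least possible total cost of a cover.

G1, G2, G3, G4 together cover every specialty (G1 ∪ G2 ∪ G3 ∪ G4 = {1, 2, 3, 4, 5, 6, 7, 8, 9, 10}); total cost 7 + 6 + 14 + 6 = 33.
The greedy pick G5, G1, G2, G4, G3 costs 35; no covering selection beats 33.

33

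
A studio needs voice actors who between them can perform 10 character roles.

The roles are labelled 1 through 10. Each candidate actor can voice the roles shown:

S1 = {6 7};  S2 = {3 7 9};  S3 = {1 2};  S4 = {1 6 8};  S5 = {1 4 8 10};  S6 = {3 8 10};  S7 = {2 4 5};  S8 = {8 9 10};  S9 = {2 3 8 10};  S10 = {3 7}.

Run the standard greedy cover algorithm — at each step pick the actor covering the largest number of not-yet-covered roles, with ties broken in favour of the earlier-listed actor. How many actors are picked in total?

Greedy: pick S5 (covers 4 new) → pick S2 (covers 3 new) → pick S7 (covers 2 new) → pick S1 (covers 1 new). Total picks: 4.

4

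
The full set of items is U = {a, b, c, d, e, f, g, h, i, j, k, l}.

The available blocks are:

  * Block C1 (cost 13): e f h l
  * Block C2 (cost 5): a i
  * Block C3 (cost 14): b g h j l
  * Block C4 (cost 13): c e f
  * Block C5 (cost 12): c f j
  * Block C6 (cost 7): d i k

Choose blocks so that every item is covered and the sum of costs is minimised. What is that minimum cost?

C2, C3, C4, C6 together cover every item (C2 ∪ C3 ∪ C4 ∪ C6 = {a, b, c, d, e, f, g, h, i, j, k, l}); total cost 5 + 14 + 13 + 7 = 39.
No covering selection has total cost below 39.

39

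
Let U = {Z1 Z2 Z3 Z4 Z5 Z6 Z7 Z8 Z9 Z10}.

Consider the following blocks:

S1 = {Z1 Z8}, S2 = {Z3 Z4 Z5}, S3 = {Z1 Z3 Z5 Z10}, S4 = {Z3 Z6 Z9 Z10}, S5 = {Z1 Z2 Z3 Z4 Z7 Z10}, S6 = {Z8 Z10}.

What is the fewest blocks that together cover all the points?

4

S1 and S3 and S4 and S5 together: S1 ∪ S3 ∪ S4 ∪ S5 = {Z1, Z2, Z3, Z4, Z5, Z6, Z7, Z8, Z9, Z10} — every point is covered.
No 3 of the 6 blocks cover everything (all 20 combinations miss at least one point), so 4 is optimal.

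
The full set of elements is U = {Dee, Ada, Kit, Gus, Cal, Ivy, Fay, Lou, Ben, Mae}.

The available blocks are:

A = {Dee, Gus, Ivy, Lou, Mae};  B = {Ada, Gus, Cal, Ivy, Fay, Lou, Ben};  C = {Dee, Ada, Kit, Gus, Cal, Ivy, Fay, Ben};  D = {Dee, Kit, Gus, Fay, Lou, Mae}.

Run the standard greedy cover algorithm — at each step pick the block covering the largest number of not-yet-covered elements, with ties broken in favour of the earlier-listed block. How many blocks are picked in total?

Greedy: pick C (covers 8 new) → pick A (covers 2 new). Total picks: 2.

2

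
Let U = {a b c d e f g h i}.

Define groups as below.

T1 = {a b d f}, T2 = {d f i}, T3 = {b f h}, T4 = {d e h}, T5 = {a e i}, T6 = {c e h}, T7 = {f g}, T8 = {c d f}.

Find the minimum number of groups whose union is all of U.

Take {T3, T5, T7, T8}. Their union is {a, b, c, d, e, f, g, h, i}, which is all 9 points.
Only T7 contains g, so T7 is forced; the remaining 7 points need at least 3 more groups (each remaining group adds at most 3) — so at least 4 groups are needed, and 4 is optimal.

4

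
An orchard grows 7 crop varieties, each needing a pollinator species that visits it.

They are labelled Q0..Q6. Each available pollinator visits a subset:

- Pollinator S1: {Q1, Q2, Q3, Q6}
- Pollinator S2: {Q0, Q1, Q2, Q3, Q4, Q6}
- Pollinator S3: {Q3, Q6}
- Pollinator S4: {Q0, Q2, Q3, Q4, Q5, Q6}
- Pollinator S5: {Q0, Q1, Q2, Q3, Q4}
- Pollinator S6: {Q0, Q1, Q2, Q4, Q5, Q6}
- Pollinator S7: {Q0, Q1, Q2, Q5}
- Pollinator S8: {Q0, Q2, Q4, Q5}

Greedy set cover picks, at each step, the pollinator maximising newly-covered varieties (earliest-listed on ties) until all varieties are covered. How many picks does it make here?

Greedy: pick S2 (covers 6 new) → pick S4 (covers 1 new). Total picks: 2.

2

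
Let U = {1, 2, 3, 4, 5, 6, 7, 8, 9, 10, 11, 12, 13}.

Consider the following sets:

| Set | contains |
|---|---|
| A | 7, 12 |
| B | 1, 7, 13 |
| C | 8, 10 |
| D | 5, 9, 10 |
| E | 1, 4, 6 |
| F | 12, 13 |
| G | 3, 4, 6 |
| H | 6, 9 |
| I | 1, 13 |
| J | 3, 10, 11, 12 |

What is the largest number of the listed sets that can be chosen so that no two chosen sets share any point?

4

A, C, H, I are pairwise disjoint (A={7,12}; C={8,10}; H={6,9}; I={1,13}).
Every remaining set overlaps one of these, and no 5 of the listed sets are pairwise disjoint, so 4 is the maximum.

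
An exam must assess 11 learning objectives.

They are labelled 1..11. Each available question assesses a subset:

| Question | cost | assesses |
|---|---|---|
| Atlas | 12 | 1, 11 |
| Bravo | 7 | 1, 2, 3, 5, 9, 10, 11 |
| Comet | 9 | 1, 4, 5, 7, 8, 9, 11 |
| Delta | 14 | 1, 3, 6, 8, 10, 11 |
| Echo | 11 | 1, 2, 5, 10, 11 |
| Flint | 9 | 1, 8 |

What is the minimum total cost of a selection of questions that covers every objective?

Bravo, Comet, Delta together cover every objective (Bravo ∪ Comet ∪ Delta = {1, 2, 3, 4, 5, 6, 7, 8, 9, 10, 11}); total cost 7 + 9 + 14 = 30.
No covering selection has total cost below 30.

30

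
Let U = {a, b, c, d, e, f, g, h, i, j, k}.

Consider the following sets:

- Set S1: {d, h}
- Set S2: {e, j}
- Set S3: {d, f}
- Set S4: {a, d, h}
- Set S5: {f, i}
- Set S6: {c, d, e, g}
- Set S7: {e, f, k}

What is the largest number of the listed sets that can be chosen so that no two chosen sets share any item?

S1, S2, S5 are pairwise disjoint (S1={d,h}; S2={e,j}; S5={f,i}).
Every remaining set overlaps one of these, and no 4 of the listed sets are pairwise disjoint, so 3 is the maximum.

3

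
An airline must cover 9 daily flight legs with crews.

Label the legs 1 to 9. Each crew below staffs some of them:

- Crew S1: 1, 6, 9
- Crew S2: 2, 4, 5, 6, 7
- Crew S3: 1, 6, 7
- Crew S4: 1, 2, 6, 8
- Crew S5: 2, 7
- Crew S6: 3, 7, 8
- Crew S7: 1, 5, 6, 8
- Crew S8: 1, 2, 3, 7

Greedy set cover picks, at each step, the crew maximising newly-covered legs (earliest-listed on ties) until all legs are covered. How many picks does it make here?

3

Greedy: pick S2 (covers 5 new) → pick S1 (covers 2 new) → pick S6 (covers 2 new). Total picks: 3.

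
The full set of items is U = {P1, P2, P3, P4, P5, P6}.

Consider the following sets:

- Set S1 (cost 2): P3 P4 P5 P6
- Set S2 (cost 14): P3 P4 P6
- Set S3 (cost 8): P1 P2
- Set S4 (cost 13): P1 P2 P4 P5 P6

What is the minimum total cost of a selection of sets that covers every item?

10

S1, S3 together cover every item (S1 ∪ S3 = {P1, P2, P3, P4, P5, P6}); total cost 2 + 8 = 10.
No covering selection has total cost below 10.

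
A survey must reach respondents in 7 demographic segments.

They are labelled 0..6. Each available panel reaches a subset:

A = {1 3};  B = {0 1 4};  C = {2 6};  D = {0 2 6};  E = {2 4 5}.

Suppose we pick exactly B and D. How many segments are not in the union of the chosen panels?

2

Union of B, D = {0, 1, 2, 4, 6}.
Not covered: 3, 5 — 2 segments.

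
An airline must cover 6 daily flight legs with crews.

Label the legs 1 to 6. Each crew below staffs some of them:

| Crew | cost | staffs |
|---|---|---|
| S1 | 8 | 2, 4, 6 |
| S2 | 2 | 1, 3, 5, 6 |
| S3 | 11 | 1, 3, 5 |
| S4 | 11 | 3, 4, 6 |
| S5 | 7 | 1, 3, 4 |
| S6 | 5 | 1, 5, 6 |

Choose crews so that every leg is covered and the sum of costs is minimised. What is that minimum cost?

10

S1, S2 together cover every leg (S1 ∪ S2 = {1, 2, 3, 4, 5, 6}); total cost 8 + 2 = 10.
No covering selection has total cost below 10.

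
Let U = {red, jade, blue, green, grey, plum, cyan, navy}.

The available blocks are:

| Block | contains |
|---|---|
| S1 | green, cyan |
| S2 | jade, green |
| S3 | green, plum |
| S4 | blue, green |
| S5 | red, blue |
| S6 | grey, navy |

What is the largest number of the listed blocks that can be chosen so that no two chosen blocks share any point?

S1, S5, S6 are pairwise disjoint (S1={green,cyan}; S5={red,blue}; S6={grey,navy}).
Every remaining block overlaps one of these, and no 4 of the listed blocks are pairwise disjoint, so 3 is the maximum.

3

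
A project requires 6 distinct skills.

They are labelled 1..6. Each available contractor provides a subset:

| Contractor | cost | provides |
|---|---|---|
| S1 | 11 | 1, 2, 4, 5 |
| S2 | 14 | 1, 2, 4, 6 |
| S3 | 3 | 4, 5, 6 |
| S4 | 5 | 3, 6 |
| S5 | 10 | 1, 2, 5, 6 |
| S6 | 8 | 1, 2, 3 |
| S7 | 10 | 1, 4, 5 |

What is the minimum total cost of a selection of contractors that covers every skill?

S3, S6 together cover every skill (S3 ∪ S6 = {1, 2, 3, 4, 5, 6}); total cost 3 + 8 = 11.
No covering selection has total cost below 11.

11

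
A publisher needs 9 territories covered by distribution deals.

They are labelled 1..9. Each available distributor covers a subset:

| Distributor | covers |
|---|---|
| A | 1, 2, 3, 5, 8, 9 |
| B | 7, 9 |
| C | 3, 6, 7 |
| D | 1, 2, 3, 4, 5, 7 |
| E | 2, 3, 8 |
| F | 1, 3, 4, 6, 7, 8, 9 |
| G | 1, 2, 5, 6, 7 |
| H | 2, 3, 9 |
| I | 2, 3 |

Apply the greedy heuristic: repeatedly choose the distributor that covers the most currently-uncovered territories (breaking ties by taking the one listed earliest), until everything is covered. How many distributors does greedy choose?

Greedy: pick F (covers 7 new) → pick A (covers 2 new). Total picks: 2.

2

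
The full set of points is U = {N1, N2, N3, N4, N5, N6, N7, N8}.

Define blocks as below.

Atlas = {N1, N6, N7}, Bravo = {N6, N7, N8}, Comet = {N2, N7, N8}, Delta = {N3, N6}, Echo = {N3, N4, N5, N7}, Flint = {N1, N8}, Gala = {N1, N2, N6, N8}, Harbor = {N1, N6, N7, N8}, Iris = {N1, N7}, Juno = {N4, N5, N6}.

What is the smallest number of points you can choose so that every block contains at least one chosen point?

The 3 points {N1, N6, N7} hit every block.
No choice of 2 points meets every block, so 3 is the minimum.

3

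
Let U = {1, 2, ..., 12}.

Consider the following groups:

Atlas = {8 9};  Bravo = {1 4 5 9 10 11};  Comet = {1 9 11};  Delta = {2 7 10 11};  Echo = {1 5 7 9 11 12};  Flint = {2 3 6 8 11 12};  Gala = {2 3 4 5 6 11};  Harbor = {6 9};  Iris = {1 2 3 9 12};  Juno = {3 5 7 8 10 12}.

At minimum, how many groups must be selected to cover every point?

Bravo and Echo and Flint together: Bravo ∪ Echo ∪ Flint = {1, 2, 3, 4, 5, 6, 7, 8, 9, 10, 11, 12} — every point is covered.
No 2 of the 10 groups cover everything (all 45 combinations miss at least one point), so 3 is optimal.

3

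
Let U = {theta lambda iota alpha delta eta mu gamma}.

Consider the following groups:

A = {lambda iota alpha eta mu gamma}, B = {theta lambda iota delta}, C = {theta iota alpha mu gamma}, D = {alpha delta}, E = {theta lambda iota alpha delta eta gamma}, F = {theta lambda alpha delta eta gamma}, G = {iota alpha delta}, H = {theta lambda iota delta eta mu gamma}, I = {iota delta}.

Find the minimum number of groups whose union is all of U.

A and E cover everything between them: the union {theta, lambda, iota, alpha, delta, eta, mu, gamma} is all of U.
No single group has all 8 elements (the largest, E, has 7), so 2 is optimal.

2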